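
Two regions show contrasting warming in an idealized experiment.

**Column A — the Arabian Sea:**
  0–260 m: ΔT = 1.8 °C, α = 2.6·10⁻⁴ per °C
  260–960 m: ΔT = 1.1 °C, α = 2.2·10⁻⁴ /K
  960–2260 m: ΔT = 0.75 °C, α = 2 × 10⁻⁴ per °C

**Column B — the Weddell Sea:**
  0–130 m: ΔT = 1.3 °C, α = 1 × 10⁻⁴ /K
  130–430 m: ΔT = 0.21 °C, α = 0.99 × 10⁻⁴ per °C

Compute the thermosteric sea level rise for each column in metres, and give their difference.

A 0–260 m: 1.8 × 2.6×10⁻⁴ × 260 = 0.12168 m
A 260–960 m: 700 × 2.2×10⁻⁴ × 1.1 = 0.16940 m
A 960–2260 m: 2×10⁻⁴ × 1300 × 0.75 = 0.19500 m
A total: 0.48608 m
B 1×10⁻⁴ × 130 × 1.3 = 0.01690 m
B Layer 2: 0.21 × 300 × 0.99×10⁻⁴ = 0.006237 m
B total: 0.023137 m
Difference: 0.48608 − 0.023137 = 0.462943 m

Δh_A ≈ 0.49 m, Δh_B ≈ 0.023 m; difference ≈ 0.46 m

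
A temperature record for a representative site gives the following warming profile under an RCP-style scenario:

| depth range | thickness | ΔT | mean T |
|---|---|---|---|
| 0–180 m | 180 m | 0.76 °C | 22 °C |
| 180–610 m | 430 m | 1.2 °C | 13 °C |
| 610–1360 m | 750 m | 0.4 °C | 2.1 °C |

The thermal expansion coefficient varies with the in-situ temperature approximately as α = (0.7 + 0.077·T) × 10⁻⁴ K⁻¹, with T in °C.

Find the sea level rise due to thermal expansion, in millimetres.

150 mm

Layer 1: α = (0.7 + 0.077×22)×10⁻⁴ = 2.394×10⁻⁴ K⁻¹
Layer 2: α = (0.7 + 0.077×13)×10⁻⁴ = 1.701×10⁻⁴ K⁻¹
Layer 3: α = (0.7 + 0.077×2.1)×10⁻⁴ = 0.8617×10⁻⁴ K⁻¹
Layer 1: 2.394×10⁻⁴ × 180 × 0.76 = 0.03274992 m
1.701×10⁻⁴ × 430 × 1.2 = 0.0877716 m
610–1360 m: 0.8617×10⁻⁴ × 0.4 × 750 = 0.025851 m
Δh = 0.03274992 + 0.0877716 + 0.025851 = 0.14637252 m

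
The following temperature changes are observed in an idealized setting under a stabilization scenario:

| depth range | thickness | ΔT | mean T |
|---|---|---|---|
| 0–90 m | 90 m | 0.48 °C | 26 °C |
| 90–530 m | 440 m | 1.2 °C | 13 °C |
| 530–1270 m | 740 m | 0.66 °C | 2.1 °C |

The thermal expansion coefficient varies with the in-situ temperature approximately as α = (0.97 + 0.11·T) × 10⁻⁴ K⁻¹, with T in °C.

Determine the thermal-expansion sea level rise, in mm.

Layer 1: α = (0.97 + 0.11×26)×10⁻⁴ = 3.83×10⁻⁴ K⁻¹
Layer 2: α = (0.97 + 0.11×13)×10⁻⁴ = 2.4×10⁻⁴ K⁻¹
Layer 3: α = (0.97 + 0.11×2.1)×10⁻⁴ = 1.201×10⁻⁴ K⁻¹
3.83×10⁻⁴ × 0.48 × 90 = 0.0165456 m
90–530 m: 2.4×10⁻⁴ × 440 × 1.2 = 0.12672 m
Layer 3: 1.201×10⁻⁴ × 0.66 × 740 = 0.05865684 m
Δh = 0.0165456 + 0.12672 + 0.05865684 = 0.20192244 m

202 mm of thermosteric rise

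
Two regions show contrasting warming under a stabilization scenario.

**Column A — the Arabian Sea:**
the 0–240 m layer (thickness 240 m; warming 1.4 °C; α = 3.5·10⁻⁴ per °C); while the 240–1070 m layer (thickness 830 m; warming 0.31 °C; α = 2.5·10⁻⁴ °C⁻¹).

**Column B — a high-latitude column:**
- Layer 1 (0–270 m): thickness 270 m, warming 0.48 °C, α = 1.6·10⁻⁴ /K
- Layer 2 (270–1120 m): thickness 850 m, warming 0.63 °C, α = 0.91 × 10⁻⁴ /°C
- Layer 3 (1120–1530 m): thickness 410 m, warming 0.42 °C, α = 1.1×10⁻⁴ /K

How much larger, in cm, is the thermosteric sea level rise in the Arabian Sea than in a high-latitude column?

A 0–240 m: 240 × 1.4 × 3.5×10⁻⁴ = 0.11760 m
A Layer 2: 0.31 × 830 × 2.5×10⁻⁴ = 0.064325 m
A total: 0.181925 m
B 1.6×10⁻⁴ × 270 × 0.48 = 0.020736 m
B Layer 2: 850 × 0.63 × 0.91×10⁻⁴ = 0.0487305 m
B 0.42 × 1.1×10⁻⁴ × 410 = 0.018942 m
B total: 0.0884085 m
Difference: 0.181925 − 0.0884085 = 0.0935165 m

9.4 cm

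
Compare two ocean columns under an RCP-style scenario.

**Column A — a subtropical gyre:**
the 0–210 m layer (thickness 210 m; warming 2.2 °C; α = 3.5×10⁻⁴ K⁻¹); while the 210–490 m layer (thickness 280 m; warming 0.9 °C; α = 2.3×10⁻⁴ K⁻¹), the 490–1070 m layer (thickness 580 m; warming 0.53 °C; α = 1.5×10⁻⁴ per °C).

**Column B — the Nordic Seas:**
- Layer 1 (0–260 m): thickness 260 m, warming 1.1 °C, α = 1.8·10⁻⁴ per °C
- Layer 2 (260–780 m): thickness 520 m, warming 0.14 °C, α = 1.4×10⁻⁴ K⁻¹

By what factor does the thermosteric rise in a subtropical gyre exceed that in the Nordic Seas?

4.31

A 0–210 m: 210 × 2.2 × 3.5×10⁻⁴ = 0.16170 m
A 210–490 m: 0.9 × 2.3×10⁻⁴ × 280 = 0.05796 m
A 490–1070 m: 0.53 × 580 × 1.5×10⁻⁴ = 0.04611 m
A total: 0.26577 m
B Layer 1: 260 × 1.1 × 1.8×10⁻⁴ = 0.05148 m
B Layer 2: 520 × 1.4×10⁻⁴ × 0.14 = 0.010192 m
B total: 0.061672 m
Ratio: 0.26577 / 0.061672 ≈ 4.309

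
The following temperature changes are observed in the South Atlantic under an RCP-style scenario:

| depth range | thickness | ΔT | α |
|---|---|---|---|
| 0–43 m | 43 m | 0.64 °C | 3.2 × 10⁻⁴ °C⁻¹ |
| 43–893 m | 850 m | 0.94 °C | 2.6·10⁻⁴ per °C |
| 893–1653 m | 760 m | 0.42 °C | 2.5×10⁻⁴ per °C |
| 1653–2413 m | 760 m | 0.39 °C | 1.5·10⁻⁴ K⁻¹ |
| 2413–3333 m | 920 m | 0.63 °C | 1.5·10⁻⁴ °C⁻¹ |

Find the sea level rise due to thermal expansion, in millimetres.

Δh ≈ 430 mm

Layer 1: 3.2×10⁻⁴ × 0.64 × 43 = 0.0088064 m
Layer 2: 2.6×10⁻⁴ × 0.94 × 850 = 0.20774 m
Layer 3: 760 × 0.42 × 2.5×10⁻⁴ = 0.07980 m
0.39 × 760 × 1.5×10⁻⁴ = 0.04446 m
Layer 5: 920 × 1.5×10⁻⁴ × 0.63 = 0.08694 m
Δh = 0.0088064 + 0.20774 + 0.07980 + 0.04446 + 0.08694 = 0.4277464 m ≈ 430 mm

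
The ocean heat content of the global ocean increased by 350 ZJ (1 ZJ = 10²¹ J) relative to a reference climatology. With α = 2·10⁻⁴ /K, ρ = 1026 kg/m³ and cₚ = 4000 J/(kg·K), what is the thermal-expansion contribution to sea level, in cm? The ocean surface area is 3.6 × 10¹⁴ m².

Per unit area: Q = 350×10²¹ / (3.6×10¹⁴) ≈ 9.722×10⁸ J/m²
Δh = αQ/(ρcₚ) = 2×10⁻⁴ × 9.722×10⁸ / (1026 × 4000) ≈ 0.047378 m

Δh ≈ 4.74 cm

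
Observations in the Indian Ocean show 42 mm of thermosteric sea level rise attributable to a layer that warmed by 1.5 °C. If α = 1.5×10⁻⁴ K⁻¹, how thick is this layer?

about 187 m

H = Δh/(αΔT) = 0.042 / (1.5×10⁻⁴ × 1.5) ≈ 186.7 m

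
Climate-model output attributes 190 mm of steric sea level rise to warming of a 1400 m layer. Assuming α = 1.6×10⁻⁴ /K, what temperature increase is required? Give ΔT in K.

ΔT = Δh/(αH) = 0.19 / (1.6×10⁻⁴ × 1400) ≈ 0.8482 K

about 0.848 K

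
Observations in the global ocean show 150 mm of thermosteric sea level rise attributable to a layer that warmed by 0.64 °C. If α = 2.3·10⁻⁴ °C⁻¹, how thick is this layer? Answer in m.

H ≈ 1020 m

H = Δh/(αΔT) = 0.15 / (2.3×10⁻⁴ × 0.64) ≈ 1019 m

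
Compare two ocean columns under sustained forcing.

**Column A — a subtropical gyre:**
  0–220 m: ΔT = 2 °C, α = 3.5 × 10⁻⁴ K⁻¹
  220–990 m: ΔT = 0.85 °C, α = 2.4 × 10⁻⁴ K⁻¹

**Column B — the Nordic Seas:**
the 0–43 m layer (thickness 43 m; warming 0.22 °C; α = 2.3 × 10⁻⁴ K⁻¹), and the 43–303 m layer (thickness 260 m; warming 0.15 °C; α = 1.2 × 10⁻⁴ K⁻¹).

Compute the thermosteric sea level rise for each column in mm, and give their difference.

A 0–220 m: 220 × 2 × 3.5×10⁻⁴ = 0.15400 m
A 220–990 m: 2.4×10⁻⁴ × 770 × 0.85 = 0.15708 m
A total: 0.31108 m
B Layer 1: 43 × 0.22 × 2.3×10⁻⁴ = 0.0021758 m
B 1.2×10⁻⁴ × 260 × 0.15 = 0.00468 m
B total: 0.0068558 m
Difference: 0.31108 − 0.0068558 = 0.3042242 m

A: 310 mm; B: 6.9 mm; difference 300 mm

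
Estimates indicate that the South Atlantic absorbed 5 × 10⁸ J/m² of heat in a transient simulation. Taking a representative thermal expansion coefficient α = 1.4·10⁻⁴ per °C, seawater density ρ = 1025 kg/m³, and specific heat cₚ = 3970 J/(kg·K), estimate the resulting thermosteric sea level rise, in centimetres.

1.7 cm of thermosteric rise

Δh = αQ/(ρcₚ) = 1.4×10⁻⁴ × 5×10⁸ / (1025 × 3970) ≈ 0.017202 m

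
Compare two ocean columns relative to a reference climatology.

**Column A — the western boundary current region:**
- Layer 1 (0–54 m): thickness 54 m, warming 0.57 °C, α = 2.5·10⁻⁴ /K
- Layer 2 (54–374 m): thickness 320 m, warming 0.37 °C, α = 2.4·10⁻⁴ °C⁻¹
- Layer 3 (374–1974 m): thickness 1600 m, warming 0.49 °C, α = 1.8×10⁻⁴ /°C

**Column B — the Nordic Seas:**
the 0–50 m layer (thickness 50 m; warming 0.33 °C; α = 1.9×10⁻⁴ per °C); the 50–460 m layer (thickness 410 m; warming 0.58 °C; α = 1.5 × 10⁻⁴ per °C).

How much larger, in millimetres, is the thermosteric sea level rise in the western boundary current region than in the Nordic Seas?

Δh_A − Δh_B ≈ 138 mm

A Layer 1: 2.5×10⁻⁴ × 0.57 × 54 = 0.007695 m
A Layer 2: 320 × 2.4×10⁻⁴ × 0.37 = 0.028416 m
A Layer 3: 1.8×10⁻⁴ × 0.49 × 1600 = 0.14112 m
A total: 0.177231 m
B 0–50 m: 50 × 1.9×10⁻⁴ × 0.33 = 0.003135 m
B 50–460 m: 1.5×10⁻⁴ × 410 × 0.58 = 0.03567 m
B total: 0.038805 m
Difference: 0.177231 − 0.038805 = 0.138426 m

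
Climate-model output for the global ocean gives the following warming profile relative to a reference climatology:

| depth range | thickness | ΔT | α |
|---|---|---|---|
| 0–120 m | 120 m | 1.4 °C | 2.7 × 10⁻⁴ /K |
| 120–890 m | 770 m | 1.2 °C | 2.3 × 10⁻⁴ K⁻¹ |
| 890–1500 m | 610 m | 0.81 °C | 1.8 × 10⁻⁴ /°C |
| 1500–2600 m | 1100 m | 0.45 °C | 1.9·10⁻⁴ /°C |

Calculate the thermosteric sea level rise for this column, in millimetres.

Δh ≈ 441 mm

Layer 1: 120 × 2.7×10⁻⁴ × 1.4 = 0.04536 m
770 × 2.3×10⁻⁴ × 1.2 = 0.21252 m
610 × 1.8×10⁻⁴ × 0.81 = 0.088938 m
1500–2600 m: 0.45 × 1100 × 1.9×10⁻⁴ = 0.09405 m
Δh = 0.04536 + 0.21252 + 0.088938 + 0.09405 = 0.440868 m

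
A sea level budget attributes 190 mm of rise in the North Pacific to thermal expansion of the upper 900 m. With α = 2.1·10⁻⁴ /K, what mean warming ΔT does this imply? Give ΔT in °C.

ΔT = Δh/(αH) = 0.19 / (2.1×10⁻⁴ × 900) ≈ 1.005 °C

1.01 °C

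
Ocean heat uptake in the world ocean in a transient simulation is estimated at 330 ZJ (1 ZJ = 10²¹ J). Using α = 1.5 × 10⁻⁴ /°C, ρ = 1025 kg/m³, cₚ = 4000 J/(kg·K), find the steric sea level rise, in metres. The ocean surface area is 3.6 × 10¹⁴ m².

Δh = 0.034 m

Per unit area: Q = 330×10²¹ / (3.6×10¹⁴) ≈ 9.167×10⁸ J/m²
Δh = αQ/(ρcₚ) = 1.5×10⁻⁴ × 9.167×10⁸ / (1025 × 4000) ≈ 0.033538 m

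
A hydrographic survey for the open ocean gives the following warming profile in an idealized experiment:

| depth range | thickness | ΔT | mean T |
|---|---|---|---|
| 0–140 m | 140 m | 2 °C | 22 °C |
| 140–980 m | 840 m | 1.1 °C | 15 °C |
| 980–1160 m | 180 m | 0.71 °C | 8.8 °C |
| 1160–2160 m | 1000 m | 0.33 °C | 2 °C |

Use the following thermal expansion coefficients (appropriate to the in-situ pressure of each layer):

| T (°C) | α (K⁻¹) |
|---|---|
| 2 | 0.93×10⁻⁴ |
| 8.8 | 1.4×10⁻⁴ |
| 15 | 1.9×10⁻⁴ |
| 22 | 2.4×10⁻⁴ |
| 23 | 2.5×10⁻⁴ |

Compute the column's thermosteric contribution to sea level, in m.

Layer 1 at 22 °C → α = 2.4×10⁻⁴ K⁻¹
Layer 2 at 15 °C → α = 1.9×10⁻⁴ K⁻¹
Layer 3 at 8.8 °C → α = 1.4×10⁻⁴ K⁻¹
Layer 4 at 2 °C → α = 0.93×10⁻⁴ K⁻¹
0–140 m: 140 × 2.4×10⁻⁴ × 2 = 0.06720 m
140–980 m: 1.9×10⁻⁴ × 840 × 1.1 = 0.17556 m
180 × 1.4×10⁻⁴ × 0.71 = 0.017892 m
0.33 × 0.93×10⁻⁴ × 1000 = 0.03069 m
Δh = 0.06720 + 0.17556 + 0.017892 + 0.03069 = 0.291342 m

Δh = 0.291 m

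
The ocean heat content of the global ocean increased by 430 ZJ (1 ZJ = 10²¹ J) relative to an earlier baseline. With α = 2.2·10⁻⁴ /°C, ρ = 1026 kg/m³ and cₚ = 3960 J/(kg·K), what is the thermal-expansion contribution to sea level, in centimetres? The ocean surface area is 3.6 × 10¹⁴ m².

6.5 cm of thermosteric rise

Per unit area: Q = 430×10²¹ / (3.6×10¹⁴) ≈ 1.194×10⁹ J/m²
Δh = αQ/(ρcₚ) = 2.2×10⁻⁴ × 1.194×10⁹ / (1026 × 3960) ≈ 0.064652 m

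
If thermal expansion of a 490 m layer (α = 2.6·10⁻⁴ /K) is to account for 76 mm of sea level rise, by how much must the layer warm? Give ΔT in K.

ΔT = Δh/(αH) = 0.076 / (2.6×10⁻⁴ × 490) ≈ 0.5965 K

ΔT ≈ 0.60 K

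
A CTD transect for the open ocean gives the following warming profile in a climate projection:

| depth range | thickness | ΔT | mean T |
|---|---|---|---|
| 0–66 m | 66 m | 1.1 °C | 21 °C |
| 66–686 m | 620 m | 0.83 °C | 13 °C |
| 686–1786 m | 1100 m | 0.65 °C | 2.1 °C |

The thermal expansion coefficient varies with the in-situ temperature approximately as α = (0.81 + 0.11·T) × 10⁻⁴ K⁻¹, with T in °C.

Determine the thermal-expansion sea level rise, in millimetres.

about 212 mm

Layer 1: α = (0.81 + 0.11×21)×10⁻⁴ = 3.12×10⁻⁴ K⁻¹
Layer 2: α = (0.81 + 0.11×13)×10⁻⁴ = 2.24×10⁻⁴ K⁻¹
Layer 3: α = (0.81 + 0.11×2.1)×10⁻⁴ = 1.041×10⁻⁴ K⁻¹
0–66 m: 3.12×10⁻⁴ × 1.1 × 66 = 0.0226512 m
66–686 m: 620 × 2.24×10⁻⁴ × 0.83 = 0.1152704 m
686–1786 m: 0.65 × 1100 × 1.041×10⁻⁴ = 0.0744315 m
Δh = 0.0226512 + 0.1152704 + 0.0744315 = 0.2123531 m ≈ 212 mm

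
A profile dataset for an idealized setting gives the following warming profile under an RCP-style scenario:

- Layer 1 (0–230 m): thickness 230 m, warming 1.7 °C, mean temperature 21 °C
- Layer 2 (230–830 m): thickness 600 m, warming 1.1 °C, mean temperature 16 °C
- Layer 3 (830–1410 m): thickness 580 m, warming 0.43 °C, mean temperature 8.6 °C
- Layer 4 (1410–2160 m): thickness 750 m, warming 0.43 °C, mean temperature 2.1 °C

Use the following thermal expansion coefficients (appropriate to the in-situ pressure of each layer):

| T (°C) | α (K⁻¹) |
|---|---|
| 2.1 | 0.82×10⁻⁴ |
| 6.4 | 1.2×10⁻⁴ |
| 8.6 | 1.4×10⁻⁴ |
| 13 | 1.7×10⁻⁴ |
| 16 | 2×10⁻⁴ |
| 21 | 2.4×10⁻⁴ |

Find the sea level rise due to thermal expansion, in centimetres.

Layer 1 at 21 °C → α = 2.4×10⁻⁴ K⁻¹
Layer 2 at 16 °C → α = 2×10⁻⁴ K⁻¹
Layer 3 at 8.6 °C → α = 1.4×10⁻⁴ K⁻¹
Layer 4 at 2.1 °C → α = 0.82×10⁻⁴ K⁻¹
230 × 1.7 × 2.4×10⁻⁴ = 0.09384 m
600 × 2×10⁻⁴ × 1.1 = 0.13200 m
1.4×10⁻⁴ × 0.43 × 580 = 0.034916 m
1410–2160 m: 0.82×10⁻⁴ × 0.43 × 750 = 0.026445 m
Δh = 0.09384 + 0.13200 + 0.034916 + 0.026445 = 0.287201 m

28.7 cm of thermosteric rise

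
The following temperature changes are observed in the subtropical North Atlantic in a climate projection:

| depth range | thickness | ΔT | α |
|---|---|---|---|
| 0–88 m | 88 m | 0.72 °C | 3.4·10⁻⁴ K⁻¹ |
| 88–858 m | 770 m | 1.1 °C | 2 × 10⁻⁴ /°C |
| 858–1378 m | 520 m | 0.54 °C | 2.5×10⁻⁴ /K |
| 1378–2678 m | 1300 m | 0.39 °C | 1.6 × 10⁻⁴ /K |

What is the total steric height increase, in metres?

Layer 1: 0.72 × 88 × 3.4×10⁻⁴ = 0.0215424 m
Layer 2: 1.1 × 770 × 2×10⁻⁴ = 0.16940 m
2.5×10⁻⁴ × 520 × 0.54 = 0.07020 m
1378–2678 m: 1300 × 0.39 × 1.6×10⁻⁴ = 0.08112 m
Δh = 0.0215424 + 0.16940 + 0.07020 + 0.08112 = 0.3422624 m

0.342 m of thermosteric rise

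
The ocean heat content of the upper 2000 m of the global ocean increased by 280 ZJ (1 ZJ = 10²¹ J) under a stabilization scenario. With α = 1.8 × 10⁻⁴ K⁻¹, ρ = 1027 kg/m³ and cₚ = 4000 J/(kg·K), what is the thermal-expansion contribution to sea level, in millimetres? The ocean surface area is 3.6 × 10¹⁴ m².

Per unit area: Q = 280×10²¹ / (3.6×10¹⁴) ≈ 7.778×10⁸ J/m²
Δh = αQ/(ρcₚ) = 1.8×10⁻⁴ × 7.778×10⁸ / (1027 × 4000) ≈ 0.034081 m

Δh ≈ 34 mm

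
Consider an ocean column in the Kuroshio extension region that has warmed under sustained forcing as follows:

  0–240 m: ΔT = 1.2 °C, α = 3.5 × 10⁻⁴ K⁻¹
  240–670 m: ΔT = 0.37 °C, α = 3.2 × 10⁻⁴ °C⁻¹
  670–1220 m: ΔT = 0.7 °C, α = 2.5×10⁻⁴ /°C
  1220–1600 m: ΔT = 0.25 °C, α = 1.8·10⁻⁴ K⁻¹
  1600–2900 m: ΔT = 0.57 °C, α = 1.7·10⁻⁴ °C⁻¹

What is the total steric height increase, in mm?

391 mm of thermosteric rise

0–240 m: 240 × 1.2 × 3.5×10⁻⁴ = 0.10080 m
Layer 2: 430 × 0.37 × 3.2×10⁻⁴ = 0.050912 m
0.7 × 550 × 2.5×10⁻⁴ = 0.09625 m
1220–1600 m: 1.8×10⁻⁴ × 380 × 0.25 = 0.01710 m
Layer 5: 1300 × 1.7×10⁻⁴ × 0.57 = 0.12597 m
Δh = 0.10080 + 0.050912 + 0.09625 + 0.01710 + 0.12597 = 0.391032 m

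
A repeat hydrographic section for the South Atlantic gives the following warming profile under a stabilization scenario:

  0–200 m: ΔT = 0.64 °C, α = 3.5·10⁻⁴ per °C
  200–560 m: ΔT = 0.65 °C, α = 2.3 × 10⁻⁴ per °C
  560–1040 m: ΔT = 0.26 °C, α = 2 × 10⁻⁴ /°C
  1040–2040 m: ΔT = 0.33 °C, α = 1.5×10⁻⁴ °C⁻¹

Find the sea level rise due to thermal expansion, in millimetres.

170 mm of thermosteric rise

0–200 m: 0.64 × 3.5×10⁻⁴ × 200 = 0.04480 m
Layer 2: 0.65 × 2.3×10⁻⁴ × 360 = 0.05382 m
Layer 3: 0.26 × 2×10⁻⁴ × 480 = 0.02496 m
Layer 4: 0.33 × 1000 × 1.5×10⁻⁴ = 0.04950 m
Δh = 0.04480 + 0.05382 + 0.02496 + 0.04950 = 0.17308 m ≈ 170 mm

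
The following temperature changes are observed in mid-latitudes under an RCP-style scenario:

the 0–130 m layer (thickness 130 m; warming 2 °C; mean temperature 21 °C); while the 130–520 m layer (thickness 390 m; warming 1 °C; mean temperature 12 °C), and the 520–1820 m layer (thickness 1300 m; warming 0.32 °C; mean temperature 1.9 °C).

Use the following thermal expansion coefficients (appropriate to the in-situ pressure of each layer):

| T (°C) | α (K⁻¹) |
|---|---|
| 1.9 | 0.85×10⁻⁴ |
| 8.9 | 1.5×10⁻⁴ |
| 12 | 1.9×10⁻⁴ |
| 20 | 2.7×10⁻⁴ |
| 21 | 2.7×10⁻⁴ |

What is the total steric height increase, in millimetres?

180 mm

Layer 1 at 21 °C → α = 2.7×10⁻⁴ K⁻¹
Layer 2 at 12 °C → α = 1.9×10⁻⁴ K⁻¹
Layer 3 at 1.9 °C → α = 0.85×10⁻⁴ K⁻¹
Layer 1: 2 × 2.7×10⁻⁴ × 130 = 0.07020 m
Layer 2: 1 × 1.9×10⁻⁴ × 390 = 0.07410 m
Layer 3: 1300 × 0.32 × 0.85×10⁻⁴ = 0.03536 m
Δh = 0.07020 + 0.07410 + 0.03536 = 0.17966 m ≈ 180 mm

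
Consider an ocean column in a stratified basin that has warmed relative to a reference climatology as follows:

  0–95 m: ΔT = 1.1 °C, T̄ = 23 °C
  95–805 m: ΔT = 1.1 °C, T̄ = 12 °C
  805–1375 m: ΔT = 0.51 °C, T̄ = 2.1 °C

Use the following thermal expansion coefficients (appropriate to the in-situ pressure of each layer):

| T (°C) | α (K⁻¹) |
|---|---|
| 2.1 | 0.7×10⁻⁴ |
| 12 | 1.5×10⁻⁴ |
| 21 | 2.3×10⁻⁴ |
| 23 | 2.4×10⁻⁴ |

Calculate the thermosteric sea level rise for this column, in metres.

0.163 m of thermosteric rise

Layer 1 at 23 °C → α = 2.4×10⁻⁴ K⁻¹
Layer 2 at 12 °C → α = 1.5×10⁻⁴ K⁻¹
Layer 3 at 2.1 °C → α = 0.7×10⁻⁴ K⁻¹
Layer 1: 2.4×10⁻⁴ × 1.1 × 95 = 0.02508 m
95–805 m: 1.1 × 710 × 1.5×10⁻⁴ = 0.11715 m
805–1375 m: 570 × 0.51 × 0.7×10⁻⁴ = 0.020349 m
Δh = 0.02508 + 0.11715 + 0.020349 = 0.162579 m ≈ 0.163 m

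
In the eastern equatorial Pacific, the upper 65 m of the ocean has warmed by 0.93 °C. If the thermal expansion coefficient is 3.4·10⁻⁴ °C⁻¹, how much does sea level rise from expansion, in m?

Δh = 0.021 m

Δh = αΔT·H = 3.4×10⁻⁴ × 0.93 × 65 = 0.020553 m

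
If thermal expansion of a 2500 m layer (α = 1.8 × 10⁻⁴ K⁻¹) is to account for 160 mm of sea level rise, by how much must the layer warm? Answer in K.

about 0.356 K

ΔT = Δh/(αH) = 0.16 / (1.8×10⁻⁴ × 2500) ≈ 0.3556 K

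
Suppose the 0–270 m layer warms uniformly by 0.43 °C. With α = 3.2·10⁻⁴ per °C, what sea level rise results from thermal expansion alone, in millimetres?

Δh = αΔT·H = 3.2×10⁻⁴ × 0.43 × 270 = 0.037152 m

37.2 mm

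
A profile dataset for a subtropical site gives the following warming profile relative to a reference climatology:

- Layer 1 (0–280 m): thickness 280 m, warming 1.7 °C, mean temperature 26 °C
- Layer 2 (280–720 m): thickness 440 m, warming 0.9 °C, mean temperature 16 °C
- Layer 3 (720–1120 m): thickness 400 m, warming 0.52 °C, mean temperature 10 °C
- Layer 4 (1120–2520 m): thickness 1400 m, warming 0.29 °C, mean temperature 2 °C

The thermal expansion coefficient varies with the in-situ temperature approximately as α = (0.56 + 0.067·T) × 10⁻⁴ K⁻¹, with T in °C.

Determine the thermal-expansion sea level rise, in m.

0.23 m

Layer 1: α = (0.56 + 0.067×26)×10⁻⁴ = 2.302×10⁻⁴ K⁻¹
Layer 2: α = (0.56 + 0.067×16)×10⁻⁴ = 1.632×10⁻⁴ K⁻¹
Layer 3: α = (0.56 + 0.067×10)×10⁻⁴ = 1.23×10⁻⁴ K⁻¹
Layer 4: α = (0.56 + 0.067×2)×10⁻⁴ = 0.694×10⁻⁴ K⁻¹
280 × 1.7 × 2.302×10⁻⁴ = 0.1095752 m
1.632×10⁻⁴ × 0.9 × 440 = 0.0646272 m
0.52 × 400 × 1.23×10⁻⁴ = 0.025584 m
0.29 × 0.694×10⁻⁴ × 1400 = 0.0281764 m
Δh = 0.1095752 + 0.0646272 + 0.025584 + 0.0281764 = 0.2279628 m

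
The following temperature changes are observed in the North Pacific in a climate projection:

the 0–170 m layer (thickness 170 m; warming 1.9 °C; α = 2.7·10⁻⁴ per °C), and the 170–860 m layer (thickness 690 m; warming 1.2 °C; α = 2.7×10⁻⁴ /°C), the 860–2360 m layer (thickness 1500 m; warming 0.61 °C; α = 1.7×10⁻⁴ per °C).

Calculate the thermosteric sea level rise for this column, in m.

0–170 m: 170 × 2.7×10⁻⁴ × 1.9 = 0.08721 m
170–860 m: 1.2 × 690 × 2.7×10⁻⁴ = 0.22356 m
Layer 3: 1500 × 0.61 × 1.7×10⁻⁴ = 0.15555 m
Δh = 0.08721 + 0.22356 + 0.15555 = 0.46632 m

about 0.47 m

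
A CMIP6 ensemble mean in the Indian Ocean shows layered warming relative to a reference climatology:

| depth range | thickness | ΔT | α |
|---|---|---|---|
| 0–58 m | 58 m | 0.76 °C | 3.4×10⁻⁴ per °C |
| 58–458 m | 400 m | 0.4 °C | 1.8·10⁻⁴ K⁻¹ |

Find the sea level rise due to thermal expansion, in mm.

Δh ≈ 43.8 mm

Layer 1: 58 × 0.76 × 3.4×10⁻⁴ = 0.0149872 m
0.4 × 400 × 1.8×10⁻⁴ = 0.02880 m
Δh = 0.0149872 + 0.02880 = 0.0437872 m ≈ 43.8 mm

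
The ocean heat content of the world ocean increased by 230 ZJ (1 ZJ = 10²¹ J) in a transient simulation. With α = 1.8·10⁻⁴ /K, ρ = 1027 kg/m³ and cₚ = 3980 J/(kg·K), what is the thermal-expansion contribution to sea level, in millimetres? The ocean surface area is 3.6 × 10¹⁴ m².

28.1 mm

Per unit area: Q = 230×10²¹ / (3.6×10¹⁴) ≈ 6.389×10⁸ J/m²
Δh = αQ/(ρcₚ) = 1.8×10⁻⁴ × 6.389×10⁸ / (1027 × 3980) ≈ 0.028135 m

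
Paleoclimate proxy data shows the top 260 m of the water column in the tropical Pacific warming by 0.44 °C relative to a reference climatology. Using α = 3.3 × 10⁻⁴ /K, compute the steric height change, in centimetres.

3.8 cm

Δh = αΔT·H = 3.3×10⁻⁴ × 0.44 × 260 = 0.037752 m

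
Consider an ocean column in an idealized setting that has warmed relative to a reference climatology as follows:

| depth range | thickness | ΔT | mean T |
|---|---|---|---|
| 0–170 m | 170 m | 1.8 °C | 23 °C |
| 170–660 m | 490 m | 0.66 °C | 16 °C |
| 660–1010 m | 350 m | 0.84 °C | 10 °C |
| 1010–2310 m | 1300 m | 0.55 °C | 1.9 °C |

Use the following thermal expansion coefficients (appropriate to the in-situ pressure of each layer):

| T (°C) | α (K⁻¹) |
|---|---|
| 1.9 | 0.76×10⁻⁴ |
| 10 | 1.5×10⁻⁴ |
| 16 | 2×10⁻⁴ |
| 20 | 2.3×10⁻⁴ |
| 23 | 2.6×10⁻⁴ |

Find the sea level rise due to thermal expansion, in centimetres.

Layer 1 at 23 °C → α = 2.6×10⁻⁴ K⁻¹
Layer 2 at 16 °C → α = 2×10⁻⁴ K⁻¹
Layer 3 at 10 °C → α = 1.5×10⁻⁴ K⁻¹
Layer 4 at 1.9 °C → α = 0.76×10⁻⁴ K⁻¹
Layer 1: 170 × 2.6×10⁻⁴ × 1.8 = 0.07956 m
Layer 2: 0.66 × 2×10⁻⁴ × 490 = 0.06468 m
Layer 3: 0.84 × 1.5×10⁻⁴ × 350 = 0.04410 m
1010–2310 m: 0.55 × 1300 × 0.76×10⁻⁴ = 0.05434 m
Δh = 0.07956 + 0.06468 + 0.04410 + 0.05434 = 0.24268 m

Δh = 24.3 cm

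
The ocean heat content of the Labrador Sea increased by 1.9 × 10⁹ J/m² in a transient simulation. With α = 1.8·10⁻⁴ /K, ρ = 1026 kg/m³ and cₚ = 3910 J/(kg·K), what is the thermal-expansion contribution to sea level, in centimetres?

Δh = αQ/(ρcₚ) = 1.8×10⁻⁴ × 1.9×10⁹ / (1026 × 3910) ≈ 0.085251 m

Δh ≈ 8.5 cm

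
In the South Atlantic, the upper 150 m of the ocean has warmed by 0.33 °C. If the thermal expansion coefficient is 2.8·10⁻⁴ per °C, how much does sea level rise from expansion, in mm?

Δh = αΔT·H = 2.8×10⁻⁴ × 0.33 × 150 = 0.01386 m

13.9 mm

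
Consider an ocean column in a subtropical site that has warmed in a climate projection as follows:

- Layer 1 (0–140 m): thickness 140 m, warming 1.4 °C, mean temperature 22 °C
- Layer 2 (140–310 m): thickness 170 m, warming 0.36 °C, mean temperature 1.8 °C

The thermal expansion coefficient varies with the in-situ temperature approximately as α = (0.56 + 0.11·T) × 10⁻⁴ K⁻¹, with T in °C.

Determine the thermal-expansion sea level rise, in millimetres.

Layer 1: α = (0.56 + 0.11×22)×10⁻⁴ = 2.98×10⁻⁴ K⁻¹
Layer 2: α = (0.56 + 0.11×1.8)×10⁻⁴ = 0.758×10⁻⁴ K⁻¹
0–140 m: 1.4 × 2.98×10⁻⁴ × 140 = 0.058408 m
Layer 2: 0.36 × 170 × 0.758×10⁻⁴ = 0.00463896 m
Δh = 0.058408 + 0.00463896 = 0.06304696 m ≈ 63.0 mm

Δh ≈ 63.0 mm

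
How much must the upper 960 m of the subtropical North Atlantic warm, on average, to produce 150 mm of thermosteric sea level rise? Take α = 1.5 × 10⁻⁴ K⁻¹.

about 1.04 K

ΔT = Δh/(αH) = 0.15 / (1.5×10⁻⁴ × 960) ≈ 1.042 K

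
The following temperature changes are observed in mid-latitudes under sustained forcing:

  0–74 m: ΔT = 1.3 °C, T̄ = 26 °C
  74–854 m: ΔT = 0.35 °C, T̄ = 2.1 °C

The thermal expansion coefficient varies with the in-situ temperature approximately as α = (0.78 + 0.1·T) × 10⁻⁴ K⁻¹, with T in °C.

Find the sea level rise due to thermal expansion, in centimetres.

Δh = 5.95 cm

Layer 1: α = (0.78 + 0.1×26)×10⁻⁴ = 3.38×10⁻⁴ K⁻¹
Layer 2: α = (0.78 + 0.1×2.1)×10⁻⁴ = 0.99×10⁻⁴ K⁻¹
Layer 1: 74 × 1.3 × 3.38×10⁻⁴ = 0.0325156 m
0.35 × 780 × 0.99×10⁻⁴ = 0.027027 m
Δh = 0.0325156 + 0.027027 = 0.0595426 m ≈ 5.95 cm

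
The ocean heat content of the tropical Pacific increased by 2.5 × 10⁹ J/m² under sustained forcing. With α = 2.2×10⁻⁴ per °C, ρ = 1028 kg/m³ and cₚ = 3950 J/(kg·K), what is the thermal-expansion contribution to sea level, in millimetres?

Δh = αQ/(ρcₚ) = 2.2×10⁻⁴ × 2.5×10⁹ / (1028 × 3950) ≈ 0.13545 m

Δh ≈ 140 mm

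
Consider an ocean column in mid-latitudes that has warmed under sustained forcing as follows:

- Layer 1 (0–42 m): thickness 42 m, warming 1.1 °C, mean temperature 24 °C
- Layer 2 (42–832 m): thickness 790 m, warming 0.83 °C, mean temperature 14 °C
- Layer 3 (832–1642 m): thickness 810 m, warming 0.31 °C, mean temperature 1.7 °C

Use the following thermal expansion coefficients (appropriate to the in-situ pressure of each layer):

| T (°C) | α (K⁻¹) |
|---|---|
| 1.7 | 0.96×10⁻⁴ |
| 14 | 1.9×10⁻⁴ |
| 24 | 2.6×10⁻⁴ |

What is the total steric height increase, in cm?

Δh ≈ 16 cm

Layer 1 at 24 °C → α = 2.6×10⁻⁴ K⁻¹
Layer 2 at 14 °C → α = 1.9×10⁻⁴ K⁻¹
Layer 3 at 1.7 °C → α = 0.96×10⁻⁴ K⁻¹
2.6×10⁻⁴ × 42 × 1.1 = 0.012012 m
1.9×10⁻⁴ × 0.83 × 790 = 0.124583 m
832–1642 m: 0.96×10⁻⁴ × 810 × 0.31 = 0.0241056 m
Δh = 0.012012 + 0.124583 + 0.0241056 = 0.1607006 m ≈ 16 cm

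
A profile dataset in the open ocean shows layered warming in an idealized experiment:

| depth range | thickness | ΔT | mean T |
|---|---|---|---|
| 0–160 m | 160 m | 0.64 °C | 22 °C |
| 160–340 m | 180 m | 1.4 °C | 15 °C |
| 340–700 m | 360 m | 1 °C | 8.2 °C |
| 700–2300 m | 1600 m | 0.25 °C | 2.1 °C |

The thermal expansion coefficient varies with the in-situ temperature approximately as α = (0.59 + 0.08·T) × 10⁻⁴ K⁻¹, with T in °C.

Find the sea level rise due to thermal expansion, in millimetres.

Δh ≈ 140 mm

Layer 1: α = (0.59 + 0.08×22)×10⁻⁴ = 2.35×10⁻⁴ K⁻¹
Layer 2: α = (0.59 + 0.08×15)×10⁻⁴ = 1.79×10⁻⁴ K⁻¹
Layer 3: α = (0.59 + 0.08×8.2)×10⁻⁴ = 1.246×10⁻⁴ K⁻¹
Layer 4: α = (0.59 + 0.08×2.1)×10⁻⁴ = 0.758×10⁻⁴ K⁻¹
Layer 1: 0.64 × 2.35×10⁻⁴ × 160 = 0.024064 m
160–340 m: 1.4 × 1.79×10⁻⁴ × 180 = 0.045108 m
360 × 1.246×10⁻⁴ × 1 = 0.044856 m
1600 × 0.25 × 0.758×10⁻⁴ = 0.03032 m
Δh = 0.024064 + 0.045108 + 0.044856 + 0.03032 = 0.144348 m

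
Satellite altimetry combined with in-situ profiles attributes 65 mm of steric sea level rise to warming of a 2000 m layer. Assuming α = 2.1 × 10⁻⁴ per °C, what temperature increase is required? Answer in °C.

ΔT = Δh/(αH) = 0.065 / (2.1×10⁻⁴ × 2000) ≈ 0.1548 °C

about 0.15 °C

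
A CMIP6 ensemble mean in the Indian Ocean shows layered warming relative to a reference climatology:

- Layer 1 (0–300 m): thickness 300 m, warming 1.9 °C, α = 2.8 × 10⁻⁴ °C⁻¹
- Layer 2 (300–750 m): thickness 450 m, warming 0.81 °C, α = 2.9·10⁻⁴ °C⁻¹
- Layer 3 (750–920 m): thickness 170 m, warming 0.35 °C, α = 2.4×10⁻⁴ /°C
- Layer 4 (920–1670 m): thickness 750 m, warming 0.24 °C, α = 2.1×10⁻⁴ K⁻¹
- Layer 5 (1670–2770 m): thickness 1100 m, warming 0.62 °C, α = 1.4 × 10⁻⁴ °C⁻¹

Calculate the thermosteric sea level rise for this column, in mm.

Layer 1: 300 × 1.9 × 2.8×10⁻⁴ = 0.15960 m
300–750 m: 450 × 0.81 × 2.9×10⁻⁴ = 0.105705 m
750–920 m: 2.4×10⁻⁴ × 170 × 0.35 = 0.01428 m
Layer 4: 2.1×10⁻⁴ × 0.24 × 750 = 0.03780 m
Layer 5: 1100 × 0.62 × 1.4×10⁻⁴ = 0.09548 m
Δh = 0.15960 + 0.105705 + 0.01428 + 0.03780 + 0.09548 = 0.412865 m ≈ 410 mm

about 410 mm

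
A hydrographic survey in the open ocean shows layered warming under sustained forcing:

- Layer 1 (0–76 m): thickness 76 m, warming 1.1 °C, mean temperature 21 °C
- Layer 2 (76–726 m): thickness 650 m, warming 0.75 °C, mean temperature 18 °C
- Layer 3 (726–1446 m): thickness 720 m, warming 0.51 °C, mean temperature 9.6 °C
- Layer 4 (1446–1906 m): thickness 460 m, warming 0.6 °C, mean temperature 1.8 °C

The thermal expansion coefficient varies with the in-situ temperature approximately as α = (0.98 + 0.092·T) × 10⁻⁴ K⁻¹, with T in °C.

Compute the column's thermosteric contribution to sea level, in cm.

Layer 1: α = (0.98 + 0.092×21)×10⁻⁴ = 2.912×10⁻⁴ K⁻¹
Layer 2: α = (0.98 + 0.092×18)×10⁻⁴ = 2.636×10⁻⁴ K⁻¹
Layer 3: α = (0.98 + 0.092×9.6)×10⁻⁴ = 1.8632×10⁻⁴ K⁻¹
Layer 4: α = (0.98 + 0.092×1.8)×10⁻⁴ = 1.1456×10⁻⁴ K⁻¹
0–76 m: 76 × 2.912×10⁻⁴ × 1.1 = 0.02434432 m
76–726 m: 650 × 2.636×10⁻⁴ × 0.75 = 0.128505 m
726–1446 m: 1.8632×10⁻⁴ × 0.51 × 720 = 0.068416704 m
0.6 × 460 × 1.1456×10⁻⁴ = 0.03161856 m
Δh = 0.02434432 + 0.128505 + 0.068416704 + 0.03161856 = 0.252884584 m ≈ 25 cm

about 25 cm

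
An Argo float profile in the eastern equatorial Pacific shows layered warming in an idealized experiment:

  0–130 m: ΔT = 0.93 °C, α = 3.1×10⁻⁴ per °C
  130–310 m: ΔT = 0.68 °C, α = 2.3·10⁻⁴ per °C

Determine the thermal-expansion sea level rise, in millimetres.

0.93 × 130 × 3.1×10⁻⁴ = 0.037479 m
130–310 m: 2.3×10⁻⁴ × 0.68 × 180 = 0.028152 m
Δh = 0.037479 + 0.028152 = 0.065631 m

Δh = 65.6 mm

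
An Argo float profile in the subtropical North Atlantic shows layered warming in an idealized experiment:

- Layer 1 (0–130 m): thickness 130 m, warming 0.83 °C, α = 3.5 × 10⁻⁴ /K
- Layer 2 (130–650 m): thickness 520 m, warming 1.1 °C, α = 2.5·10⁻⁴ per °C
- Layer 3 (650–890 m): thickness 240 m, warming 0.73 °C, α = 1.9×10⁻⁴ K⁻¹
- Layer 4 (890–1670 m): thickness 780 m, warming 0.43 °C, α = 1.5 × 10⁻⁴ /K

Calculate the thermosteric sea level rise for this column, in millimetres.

260 mm

3.5×10⁻⁴ × 130 × 0.83 = 0.037765 m
Layer 2: 1.1 × 2.5×10⁻⁴ × 520 = 0.14300 m
240 × 0.73 × 1.9×10⁻⁴ = 0.033288 m
890–1670 m: 0.43 × 1.5×10⁻⁴ × 780 = 0.05031 m
Δh = 0.037765 + 0.14300 + 0.033288 + 0.05031 = 0.264363 m ≈ 260 mm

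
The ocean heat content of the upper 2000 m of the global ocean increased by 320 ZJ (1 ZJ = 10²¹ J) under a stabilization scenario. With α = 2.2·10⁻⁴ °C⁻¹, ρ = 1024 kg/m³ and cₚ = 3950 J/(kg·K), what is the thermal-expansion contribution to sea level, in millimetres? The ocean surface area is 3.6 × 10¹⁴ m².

Per unit area: Q = 320×10²¹ / (3.6×10¹⁴) ≈ 8.889×10⁸ J/m²
Δh = αQ/(ρcₚ) = 2.2×10⁻⁴ × 8.889×10⁸ / (1024 × 3950) ≈ 0.048348 m

Δh ≈ 48 mm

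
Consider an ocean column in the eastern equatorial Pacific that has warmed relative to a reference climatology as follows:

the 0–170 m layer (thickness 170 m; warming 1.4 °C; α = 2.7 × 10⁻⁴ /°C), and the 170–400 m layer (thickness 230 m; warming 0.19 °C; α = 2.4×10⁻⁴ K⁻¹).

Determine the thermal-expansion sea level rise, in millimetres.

Layer 1: 1.4 × 2.7×10⁻⁴ × 170 = 0.06426 m
170–400 m: 0.19 × 230 × 2.4×10⁻⁴ = 0.010488 m
Δh = 0.06426 + 0.010488 = 0.074748 m ≈ 74.7 mm

Δh = 74.7 mm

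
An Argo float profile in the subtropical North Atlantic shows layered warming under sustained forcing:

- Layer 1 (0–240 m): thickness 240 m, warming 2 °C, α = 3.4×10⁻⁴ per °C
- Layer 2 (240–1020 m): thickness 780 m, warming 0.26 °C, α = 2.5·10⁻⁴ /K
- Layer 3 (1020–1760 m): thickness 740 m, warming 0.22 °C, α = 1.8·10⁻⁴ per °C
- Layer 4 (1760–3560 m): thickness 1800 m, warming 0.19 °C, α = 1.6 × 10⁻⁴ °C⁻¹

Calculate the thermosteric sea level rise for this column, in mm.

Δh ≈ 298 mm

Layer 1: 240 × 3.4×10⁻⁴ × 2 = 0.16320 m
0.26 × 2.5×10⁻⁴ × 780 = 0.05070 m
Layer 3: 1.8×10⁻⁴ × 740 × 0.22 = 0.029304 m
1760–3560 m: 1800 × 0.19 × 1.6×10⁻⁴ = 0.05472 m
Δh = 0.16320 + 0.05070 + 0.029304 + 0.05472 = 0.297924 m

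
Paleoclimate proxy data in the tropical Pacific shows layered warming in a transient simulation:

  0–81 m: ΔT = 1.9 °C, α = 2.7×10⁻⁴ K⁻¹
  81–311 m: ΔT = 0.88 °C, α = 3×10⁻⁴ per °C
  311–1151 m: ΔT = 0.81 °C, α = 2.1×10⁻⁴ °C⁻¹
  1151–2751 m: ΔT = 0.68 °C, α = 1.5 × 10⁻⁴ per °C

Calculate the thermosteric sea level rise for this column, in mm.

Layer 1: 81 × 2.7×10⁻⁴ × 1.9 = 0.041553 m
81–311 m: 230 × 0.88 × 3×10⁻⁴ = 0.06072 m
840 × 0.81 × 2.1×10⁻⁴ = 0.142884 m
1151–2751 m: 1600 × 1.5×10⁻⁴ × 0.68 = 0.16320 m
Δh = 0.041553 + 0.06072 + 0.142884 + 0.16320 = 0.408357 m

Δh ≈ 410 mm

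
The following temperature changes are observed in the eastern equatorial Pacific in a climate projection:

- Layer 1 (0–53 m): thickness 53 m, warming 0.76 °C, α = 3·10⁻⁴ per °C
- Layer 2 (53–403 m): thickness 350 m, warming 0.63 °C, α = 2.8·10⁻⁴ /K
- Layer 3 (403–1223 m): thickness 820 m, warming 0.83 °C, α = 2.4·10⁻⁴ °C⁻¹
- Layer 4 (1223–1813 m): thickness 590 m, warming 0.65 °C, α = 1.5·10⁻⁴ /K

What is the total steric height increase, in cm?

29.5 cm

0.76 × 3×10⁻⁴ × 53 = 0.012084 m
53–403 m: 350 × 2.8×10⁻⁴ × 0.63 = 0.06174 m
Layer 3: 820 × 2.4×10⁻⁴ × 0.83 = 0.163344 m
1223–1813 m: 590 × 1.5×10⁻⁴ × 0.65 = 0.057525 m
Δh = 0.012084 + 0.06174 + 0.163344 + 0.057525 = 0.294693 m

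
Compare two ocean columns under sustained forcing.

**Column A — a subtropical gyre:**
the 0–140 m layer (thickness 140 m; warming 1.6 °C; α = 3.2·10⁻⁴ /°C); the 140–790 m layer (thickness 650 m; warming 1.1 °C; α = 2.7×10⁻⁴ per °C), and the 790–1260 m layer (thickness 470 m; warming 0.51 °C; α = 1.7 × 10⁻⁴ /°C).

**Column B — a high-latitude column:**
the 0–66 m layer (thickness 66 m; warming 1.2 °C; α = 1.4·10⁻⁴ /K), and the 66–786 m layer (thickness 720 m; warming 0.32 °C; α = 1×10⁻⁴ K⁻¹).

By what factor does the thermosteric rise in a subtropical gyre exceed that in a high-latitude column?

a factor of 8.95

A Layer 1: 3.2×10⁻⁴ × 140 × 1.6 = 0.07168 m
A Layer 2: 2.7×10⁻⁴ × 650 × 1.1 = 0.19305 m
A Layer 3: 470 × 1.7×10⁻⁴ × 0.51 = 0.040749 m
A total: 0.305479 m
B 0–66 m: 66 × 1.4×10⁻⁴ × 1.2 = 0.011088 m
B 66–786 m: 1×10⁻⁴ × 0.32 × 720 = 0.02304 m
B total: 0.034128 m
Ratio: 0.305479 / 0.034128 ≈ 8.951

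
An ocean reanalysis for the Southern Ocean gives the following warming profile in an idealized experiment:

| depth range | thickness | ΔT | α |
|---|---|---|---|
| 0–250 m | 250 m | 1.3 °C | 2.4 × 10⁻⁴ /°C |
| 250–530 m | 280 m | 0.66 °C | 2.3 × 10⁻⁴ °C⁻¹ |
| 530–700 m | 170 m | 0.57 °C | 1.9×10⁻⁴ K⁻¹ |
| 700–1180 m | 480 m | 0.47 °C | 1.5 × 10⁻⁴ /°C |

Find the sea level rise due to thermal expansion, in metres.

0.173 m of thermosteric rise

Layer 1: 2.4×10⁻⁴ × 250 × 1.3 = 0.07800 m
2.3×10⁻⁴ × 0.66 × 280 = 0.042504 m
530–700 m: 170 × 1.9×10⁻⁴ × 0.57 = 0.018411 m
Layer 4: 480 × 0.47 × 1.5×10⁻⁴ = 0.03384 m
Δh = 0.07800 + 0.042504 + 0.018411 + 0.03384 = 0.172755 m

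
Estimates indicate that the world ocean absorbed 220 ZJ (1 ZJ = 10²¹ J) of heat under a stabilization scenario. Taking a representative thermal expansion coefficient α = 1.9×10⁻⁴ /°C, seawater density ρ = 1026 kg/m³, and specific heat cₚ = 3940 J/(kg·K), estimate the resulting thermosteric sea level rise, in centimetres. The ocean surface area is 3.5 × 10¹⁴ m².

Δh ≈ 3.0 cm

Per unit area: Q = 220×10²¹ / (3.5×10¹⁴) ≈ 6.286×10⁸ J/m²
Δh = αQ/(ρcₚ) = 1.9×10⁻⁴ × 6.286×10⁸ / (1026 × 3940) ≈ 0.029545 m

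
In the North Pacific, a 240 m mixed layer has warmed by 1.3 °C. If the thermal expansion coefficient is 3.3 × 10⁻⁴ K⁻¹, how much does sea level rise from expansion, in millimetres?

Δh ≈ 103 mm

Δh = αΔT·H = 3.3×10⁻⁴ × 1.3 × 240 = 0.10296 m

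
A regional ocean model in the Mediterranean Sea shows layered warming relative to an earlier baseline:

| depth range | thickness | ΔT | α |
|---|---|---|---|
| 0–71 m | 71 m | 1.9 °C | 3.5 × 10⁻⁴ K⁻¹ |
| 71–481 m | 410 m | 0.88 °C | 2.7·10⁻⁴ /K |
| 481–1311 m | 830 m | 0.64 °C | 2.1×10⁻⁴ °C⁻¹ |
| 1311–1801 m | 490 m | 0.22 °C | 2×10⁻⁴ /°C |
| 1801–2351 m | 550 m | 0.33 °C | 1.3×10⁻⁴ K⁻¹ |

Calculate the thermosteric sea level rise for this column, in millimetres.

Layer 1: 71 × 1.9 × 3.5×10⁻⁴ = 0.047215 m
2.7×10⁻⁴ × 410 × 0.88 = 0.097416 m
Layer 3: 830 × 0.64 × 2.1×10⁻⁴ = 0.111552 m
Layer 4: 490 × 2×10⁻⁴ × 0.22 = 0.02156 m
Layer 5: 0.33 × 1.3×10⁻⁴ × 550 = 0.023595 m
Δh = 0.047215 + 0.097416 + 0.111552 + 0.02156 + 0.023595 = 0.301338 m

Δh = 300 mm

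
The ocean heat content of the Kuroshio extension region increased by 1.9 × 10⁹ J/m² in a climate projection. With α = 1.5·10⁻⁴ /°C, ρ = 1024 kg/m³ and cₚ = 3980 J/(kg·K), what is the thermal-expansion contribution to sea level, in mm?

Δh = αQ/(ρcₚ) = 1.5×10⁻⁴ × 1.9×10⁹ / (1024 × 3980) ≈ 0.06993 m

Δh ≈ 69.9 mm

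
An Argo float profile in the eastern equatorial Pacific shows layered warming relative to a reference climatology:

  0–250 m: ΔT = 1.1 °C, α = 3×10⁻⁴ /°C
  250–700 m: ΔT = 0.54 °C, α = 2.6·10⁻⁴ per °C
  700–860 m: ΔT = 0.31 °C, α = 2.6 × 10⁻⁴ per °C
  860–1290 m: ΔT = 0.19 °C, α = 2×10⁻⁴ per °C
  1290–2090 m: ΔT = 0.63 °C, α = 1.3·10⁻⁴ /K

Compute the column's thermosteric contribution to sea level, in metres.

0–250 m: 1.1 × 3×10⁻⁴ × 250 = 0.08250 m
2.6×10⁻⁴ × 450 × 0.54 = 0.06318 m
Layer 3: 2.6×10⁻⁴ × 0.31 × 160 = 0.012896 m
Layer 4: 0.19 × 2×10⁻⁴ × 430 = 0.01634 m
1290–2090 m: 0.63 × 800 × 1.3×10⁻⁴ = 0.06552 m
Δh = 0.08250 + 0.06318 + 0.012896 + 0.01634 + 0.06552 = 0.240436 m ≈ 0.24 m

about 0.24 m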